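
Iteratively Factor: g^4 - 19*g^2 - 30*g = (g + 2)*(g^3 - 2*g^2 - 15*g) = (g - 5)*(g + 2)*(g^2 + 3*g) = (g - 5)*(g + 2)*(g + 3)*(g)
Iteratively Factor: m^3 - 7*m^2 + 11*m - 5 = (m - 5)*(m^2 - 2*m + 1) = (m - 5)*(m - 1)*(m - 1)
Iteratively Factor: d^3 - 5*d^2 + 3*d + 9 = (d - 3)*(d^2 - 2*d - 3) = (d - 3)^2*(d + 1)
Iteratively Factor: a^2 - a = (a)*(a - 1)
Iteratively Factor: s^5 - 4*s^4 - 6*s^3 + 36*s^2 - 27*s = (s - 3)*(s^4 - s^3 - 9*s^2 + 9*s) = (s - 3)^2*(s^3 + 2*s^2 - 3*s) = (s - 3)^2*(s - 1)*(s^2 + 3*s) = (s - 3)^2*(s - 1)*(s + 3)*(s)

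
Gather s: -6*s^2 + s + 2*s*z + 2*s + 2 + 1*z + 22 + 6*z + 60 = -6*s^2 + s*(2*z + 3) + 7*z + 84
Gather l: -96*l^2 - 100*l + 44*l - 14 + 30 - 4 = -96*l^2 - 56*l + 12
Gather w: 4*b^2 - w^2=4*b^2 - w^2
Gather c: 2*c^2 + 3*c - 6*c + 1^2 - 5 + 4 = 2*c^2 - 3*c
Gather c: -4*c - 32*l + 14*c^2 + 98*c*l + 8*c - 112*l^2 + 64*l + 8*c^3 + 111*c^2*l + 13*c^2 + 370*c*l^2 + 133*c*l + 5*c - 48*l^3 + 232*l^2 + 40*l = 8*c^3 + c^2*(111*l + 27) + c*(370*l^2 + 231*l + 9) - 48*l^3 + 120*l^2 + 72*l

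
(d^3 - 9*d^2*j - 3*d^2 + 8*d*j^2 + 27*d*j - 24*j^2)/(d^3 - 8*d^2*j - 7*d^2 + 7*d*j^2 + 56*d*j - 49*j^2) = (d^2 - 8*d*j - 3*d + 24*j)/(d^2 - 7*d*j - 7*d + 49*j)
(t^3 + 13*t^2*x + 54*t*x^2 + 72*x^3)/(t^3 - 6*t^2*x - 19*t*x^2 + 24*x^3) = (t^2 + 10*t*x + 24*x^2)/(t^2 - 9*t*x + 8*x^2)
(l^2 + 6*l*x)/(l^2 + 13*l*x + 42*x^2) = l/(l + 7*x)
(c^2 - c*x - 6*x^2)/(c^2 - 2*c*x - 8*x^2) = (-c + 3*x)/(-c + 4*x)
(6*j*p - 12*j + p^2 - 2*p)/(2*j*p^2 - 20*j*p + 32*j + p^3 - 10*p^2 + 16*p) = (6*j + p)/(2*j*p - 16*j + p^2 - 8*p)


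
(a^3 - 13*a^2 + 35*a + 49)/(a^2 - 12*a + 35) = (a^2 - 6*a - 7)/(a - 5)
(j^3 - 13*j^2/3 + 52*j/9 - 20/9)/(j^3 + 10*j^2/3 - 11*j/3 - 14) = (9*j^2 - 21*j + 10)/(3*(3*j^2 + 16*j + 21))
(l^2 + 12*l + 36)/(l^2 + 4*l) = (l^2 + 12*l + 36)/(l*(l + 4))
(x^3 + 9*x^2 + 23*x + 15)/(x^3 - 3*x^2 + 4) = (x^2 + 8*x + 15)/(x^2 - 4*x + 4)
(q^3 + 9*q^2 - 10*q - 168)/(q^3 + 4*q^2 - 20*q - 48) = (q + 7)/(q + 2)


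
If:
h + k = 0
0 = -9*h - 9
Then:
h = -1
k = 1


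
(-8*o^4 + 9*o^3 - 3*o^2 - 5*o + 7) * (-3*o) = 24*o^5 - 27*o^4 + 9*o^3 + 15*o^2 - 21*o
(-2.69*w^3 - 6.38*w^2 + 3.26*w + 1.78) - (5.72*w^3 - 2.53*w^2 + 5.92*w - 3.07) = -8.41*w^3 - 3.85*w^2 - 2.66*w + 4.85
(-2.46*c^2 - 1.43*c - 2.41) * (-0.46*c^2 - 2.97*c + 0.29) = 1.1316*c^4 + 7.964*c^3 + 4.6423*c^2 + 6.743*c - 0.6989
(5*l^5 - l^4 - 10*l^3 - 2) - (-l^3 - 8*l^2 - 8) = 5*l^5 - l^4 - 9*l^3 + 8*l^2 + 6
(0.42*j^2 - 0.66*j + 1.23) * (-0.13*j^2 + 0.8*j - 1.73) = -0.0546*j^4 + 0.4218*j^3 - 1.4145*j^2 + 2.1258*j - 2.1279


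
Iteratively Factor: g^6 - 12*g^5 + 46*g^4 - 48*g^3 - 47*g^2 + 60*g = (g)*(g^5 - 12*g^4 + 46*g^3 - 48*g^2 - 47*g + 60) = g*(g - 1)*(g^4 - 11*g^3 + 35*g^2 - 13*g - 60) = g*(g - 1)*(g + 1)*(g^3 - 12*g^2 + 47*g - 60) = g*(g - 5)*(g - 1)*(g + 1)*(g^2 - 7*g + 12) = g*(g - 5)*(g - 4)*(g - 1)*(g + 1)*(g - 3)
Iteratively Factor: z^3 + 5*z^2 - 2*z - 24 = (z + 3)*(z^2 + 2*z - 8) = (z + 3)*(z + 4)*(z - 2)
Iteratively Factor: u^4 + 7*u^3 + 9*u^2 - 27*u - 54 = (u + 3)*(u^3 + 4*u^2 - 3*u - 18) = (u - 2)*(u + 3)*(u^2 + 6*u + 9) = (u - 2)*(u + 3)^2*(u + 3)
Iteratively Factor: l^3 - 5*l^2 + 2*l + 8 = (l - 4)*(l^2 - l - 2) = (l - 4)*(l + 1)*(l - 2)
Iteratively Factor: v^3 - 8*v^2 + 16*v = (v)*(v^2 - 8*v + 16) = v*(v - 4)*(v - 4)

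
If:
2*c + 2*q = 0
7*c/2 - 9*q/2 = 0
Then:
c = 0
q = 0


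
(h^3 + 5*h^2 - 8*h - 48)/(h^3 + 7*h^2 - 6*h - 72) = (h + 4)/(h + 6)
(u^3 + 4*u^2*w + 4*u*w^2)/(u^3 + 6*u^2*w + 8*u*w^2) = (u + 2*w)/(u + 4*w)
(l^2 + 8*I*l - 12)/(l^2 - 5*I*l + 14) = (l + 6*I)/(l - 7*I)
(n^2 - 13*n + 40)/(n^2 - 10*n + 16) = (n - 5)/(n - 2)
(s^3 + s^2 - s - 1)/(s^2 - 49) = (s^3 + s^2 - s - 1)/(s^2 - 49)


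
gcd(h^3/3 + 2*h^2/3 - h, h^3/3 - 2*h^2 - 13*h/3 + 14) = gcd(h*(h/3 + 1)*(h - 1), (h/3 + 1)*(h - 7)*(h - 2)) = h + 3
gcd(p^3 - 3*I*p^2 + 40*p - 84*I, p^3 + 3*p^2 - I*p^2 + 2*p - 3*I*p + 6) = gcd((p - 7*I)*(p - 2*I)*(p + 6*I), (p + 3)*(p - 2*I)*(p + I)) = p - 2*I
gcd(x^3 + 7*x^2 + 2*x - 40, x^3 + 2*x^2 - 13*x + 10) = x^2 + 3*x - 10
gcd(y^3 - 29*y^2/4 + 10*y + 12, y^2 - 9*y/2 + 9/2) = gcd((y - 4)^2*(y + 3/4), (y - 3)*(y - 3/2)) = 1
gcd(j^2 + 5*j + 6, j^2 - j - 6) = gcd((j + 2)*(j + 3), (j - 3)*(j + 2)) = j + 2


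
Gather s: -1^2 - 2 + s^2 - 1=s^2 - 4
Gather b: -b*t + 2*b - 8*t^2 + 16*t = b*(2 - t) - 8*t^2 + 16*t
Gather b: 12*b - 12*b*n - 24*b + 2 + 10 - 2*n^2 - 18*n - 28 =b*(-12*n - 12) - 2*n^2 - 18*n - 16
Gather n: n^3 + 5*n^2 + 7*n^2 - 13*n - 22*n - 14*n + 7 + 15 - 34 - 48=n^3 + 12*n^2 - 49*n - 60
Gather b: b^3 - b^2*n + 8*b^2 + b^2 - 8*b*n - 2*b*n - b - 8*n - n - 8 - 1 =b^3 + b^2*(9 - n) + b*(-10*n - 1) - 9*n - 9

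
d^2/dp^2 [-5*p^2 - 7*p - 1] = -10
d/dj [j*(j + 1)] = 2*j + 1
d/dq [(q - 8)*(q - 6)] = 2*q - 14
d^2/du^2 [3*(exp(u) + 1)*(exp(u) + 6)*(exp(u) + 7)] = (27*exp(2*u) + 168*exp(u) + 165)*exp(u)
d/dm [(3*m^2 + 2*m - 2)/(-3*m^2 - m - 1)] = (3*m^2 - 18*m - 4)/(9*m^4 + 6*m^3 + 7*m^2 + 2*m + 1)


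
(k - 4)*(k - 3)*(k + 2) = k^3 - 5*k^2 - 2*k + 24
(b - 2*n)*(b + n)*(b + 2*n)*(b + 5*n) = b^4 + 6*b^3*n + b^2*n^2 - 24*b*n^3 - 20*n^4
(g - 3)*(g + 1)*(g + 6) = g^3 + 4*g^2 - 15*g - 18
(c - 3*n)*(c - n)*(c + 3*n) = c^3 - c^2*n - 9*c*n^2 + 9*n^3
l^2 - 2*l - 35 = (l - 7)*(l + 5)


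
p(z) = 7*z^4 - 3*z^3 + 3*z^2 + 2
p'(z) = 28*z^3 - 9*z^2 + 6*z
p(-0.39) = 2.80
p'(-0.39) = -5.37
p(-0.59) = 4.51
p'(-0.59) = -12.42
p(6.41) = 11152.76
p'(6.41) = 7043.16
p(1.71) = 55.62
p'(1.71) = 123.95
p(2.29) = 174.21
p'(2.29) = 302.79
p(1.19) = 15.23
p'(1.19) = 41.58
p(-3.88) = 1808.84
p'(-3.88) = -1794.28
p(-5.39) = 6467.10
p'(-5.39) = -4678.35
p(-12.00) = 150770.00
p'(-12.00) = -49752.00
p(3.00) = 515.00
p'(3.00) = 693.00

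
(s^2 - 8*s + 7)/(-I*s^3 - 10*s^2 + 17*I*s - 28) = (-s^2 + 8*s - 7)/(I*s^3 + 10*s^2 - 17*I*s + 28)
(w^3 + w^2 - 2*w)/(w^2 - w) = w + 2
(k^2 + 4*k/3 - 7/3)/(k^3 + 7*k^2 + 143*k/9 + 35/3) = 3*(k - 1)/(3*k^2 + 14*k + 15)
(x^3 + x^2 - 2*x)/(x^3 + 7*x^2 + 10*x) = (x - 1)/(x + 5)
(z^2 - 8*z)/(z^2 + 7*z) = (z - 8)/(z + 7)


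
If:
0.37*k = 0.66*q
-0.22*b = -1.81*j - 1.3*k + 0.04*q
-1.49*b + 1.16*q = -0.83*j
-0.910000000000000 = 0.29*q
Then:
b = -0.26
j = 3.92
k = -5.60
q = -3.14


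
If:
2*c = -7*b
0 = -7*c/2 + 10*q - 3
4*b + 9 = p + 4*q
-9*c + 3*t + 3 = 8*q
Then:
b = -30*t/413 - 6/413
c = 15*t/59 + 3/59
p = 3168/413 - 267*t/413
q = 21*t/236 + 75/236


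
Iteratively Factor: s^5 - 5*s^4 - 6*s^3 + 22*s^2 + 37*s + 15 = (s + 1)*(s^4 - 6*s^3 + 22*s + 15) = (s + 1)^2*(s^3 - 7*s^2 + 7*s + 15) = (s - 3)*(s + 1)^2*(s^2 - 4*s - 5) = (s - 5)*(s - 3)*(s + 1)^2*(s + 1)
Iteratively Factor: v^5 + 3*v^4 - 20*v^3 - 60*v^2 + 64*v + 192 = (v - 2)*(v^4 + 5*v^3 - 10*v^2 - 80*v - 96) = (v - 2)*(v + 3)*(v^3 + 2*v^2 - 16*v - 32) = (v - 4)*(v - 2)*(v + 3)*(v^2 + 6*v + 8) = (v - 4)*(v - 2)*(v + 2)*(v + 3)*(v + 4)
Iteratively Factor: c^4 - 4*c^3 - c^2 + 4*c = (c - 4)*(c^3 - c) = (c - 4)*(c - 1)*(c^2 + c) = (c - 4)*(c - 1)*(c + 1)*(c)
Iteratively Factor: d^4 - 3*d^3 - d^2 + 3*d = (d - 1)*(d^3 - 2*d^2 - 3*d) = d*(d - 1)*(d^2 - 2*d - 3) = d*(d - 3)*(d - 1)*(d + 1)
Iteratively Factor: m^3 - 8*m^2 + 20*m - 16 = (m - 2)*(m^2 - 6*m + 8) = (m - 4)*(m - 2)*(m - 2)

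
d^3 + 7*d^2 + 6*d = d*(d + 1)*(d + 6)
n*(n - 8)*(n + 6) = n^3 - 2*n^2 - 48*n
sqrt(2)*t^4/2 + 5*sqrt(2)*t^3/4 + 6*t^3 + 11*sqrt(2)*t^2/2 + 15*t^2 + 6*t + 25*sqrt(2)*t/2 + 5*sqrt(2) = (t + 1/2)*(t + 2)*(t + 5*sqrt(2))*(sqrt(2)*t/2 + 1)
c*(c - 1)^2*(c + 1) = c^4 - c^3 - c^2 + c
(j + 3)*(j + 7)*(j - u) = j^3 - j^2*u + 10*j^2 - 10*j*u + 21*j - 21*u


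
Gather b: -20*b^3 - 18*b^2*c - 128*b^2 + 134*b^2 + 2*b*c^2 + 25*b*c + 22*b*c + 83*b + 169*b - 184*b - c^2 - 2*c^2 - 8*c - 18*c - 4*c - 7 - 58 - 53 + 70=-20*b^3 + b^2*(6 - 18*c) + b*(2*c^2 + 47*c + 68) - 3*c^2 - 30*c - 48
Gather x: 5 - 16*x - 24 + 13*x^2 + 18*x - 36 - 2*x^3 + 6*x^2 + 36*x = -2*x^3 + 19*x^2 + 38*x - 55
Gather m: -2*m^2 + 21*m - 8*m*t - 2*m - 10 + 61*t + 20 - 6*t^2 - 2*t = -2*m^2 + m*(19 - 8*t) - 6*t^2 + 59*t + 10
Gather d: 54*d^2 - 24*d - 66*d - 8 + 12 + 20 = 54*d^2 - 90*d + 24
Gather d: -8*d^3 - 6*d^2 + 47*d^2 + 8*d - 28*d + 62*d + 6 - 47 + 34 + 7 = -8*d^3 + 41*d^2 + 42*d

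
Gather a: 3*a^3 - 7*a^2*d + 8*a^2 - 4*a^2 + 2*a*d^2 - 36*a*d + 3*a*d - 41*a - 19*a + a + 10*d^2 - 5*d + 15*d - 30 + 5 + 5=3*a^3 + a^2*(4 - 7*d) + a*(2*d^2 - 33*d - 59) + 10*d^2 + 10*d - 20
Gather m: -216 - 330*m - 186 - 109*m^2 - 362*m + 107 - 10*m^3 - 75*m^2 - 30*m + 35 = -10*m^3 - 184*m^2 - 722*m - 260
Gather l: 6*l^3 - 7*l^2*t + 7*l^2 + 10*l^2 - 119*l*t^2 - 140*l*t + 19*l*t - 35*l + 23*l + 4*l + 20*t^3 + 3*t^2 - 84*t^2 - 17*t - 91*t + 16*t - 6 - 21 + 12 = 6*l^3 + l^2*(17 - 7*t) + l*(-119*t^2 - 121*t - 8) + 20*t^3 - 81*t^2 - 92*t - 15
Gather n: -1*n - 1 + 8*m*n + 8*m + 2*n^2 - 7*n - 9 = 8*m + 2*n^2 + n*(8*m - 8) - 10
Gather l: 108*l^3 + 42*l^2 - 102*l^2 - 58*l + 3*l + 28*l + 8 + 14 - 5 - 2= 108*l^3 - 60*l^2 - 27*l + 15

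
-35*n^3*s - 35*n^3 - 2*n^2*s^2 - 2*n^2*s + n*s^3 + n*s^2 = (-7*n + s)*(5*n + s)*(n*s + n)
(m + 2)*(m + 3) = m^2 + 5*m + 6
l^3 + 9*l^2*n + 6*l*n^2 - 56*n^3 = (l - 2*n)*(l + 4*n)*(l + 7*n)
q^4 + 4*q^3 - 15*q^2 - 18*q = q*(q - 3)*(q + 1)*(q + 6)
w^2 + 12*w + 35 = (w + 5)*(w + 7)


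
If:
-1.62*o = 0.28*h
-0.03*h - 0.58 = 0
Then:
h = -19.33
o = 3.34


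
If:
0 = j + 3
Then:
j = -3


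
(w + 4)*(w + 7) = w^2 + 11*w + 28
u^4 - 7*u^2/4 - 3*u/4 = u*(u - 3/2)*(u + 1/2)*(u + 1)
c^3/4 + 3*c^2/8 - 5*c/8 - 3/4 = (c/4 + 1/2)*(c - 3/2)*(c + 1)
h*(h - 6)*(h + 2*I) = h^3 - 6*h^2 + 2*I*h^2 - 12*I*h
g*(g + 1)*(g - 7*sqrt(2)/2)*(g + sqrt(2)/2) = g^4 - 3*sqrt(2)*g^3 + g^3 - 3*sqrt(2)*g^2 - 7*g^2/2 - 7*g/2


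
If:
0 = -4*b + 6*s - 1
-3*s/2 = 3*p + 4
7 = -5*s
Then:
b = -47/20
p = -19/30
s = -7/5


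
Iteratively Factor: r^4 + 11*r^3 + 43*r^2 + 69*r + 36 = (r + 3)*(r^3 + 8*r^2 + 19*r + 12) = (r + 3)^2*(r^2 + 5*r + 4) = (r + 1)*(r + 3)^2*(r + 4)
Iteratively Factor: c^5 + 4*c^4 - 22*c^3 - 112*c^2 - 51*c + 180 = (c - 1)*(c^4 + 5*c^3 - 17*c^2 - 129*c - 180) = (c - 1)*(c + 4)*(c^3 + c^2 - 21*c - 45) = (c - 1)*(c + 3)*(c + 4)*(c^2 - 2*c - 15) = (c - 5)*(c - 1)*(c + 3)*(c + 4)*(c + 3)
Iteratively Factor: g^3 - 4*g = (g + 2)*(g^2 - 2*g) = (g - 2)*(g + 2)*(g)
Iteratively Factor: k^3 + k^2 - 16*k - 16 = (k + 4)*(k^2 - 3*k - 4) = (k - 4)*(k + 4)*(k + 1)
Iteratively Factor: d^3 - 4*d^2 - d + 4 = (d + 1)*(d^2 - 5*d + 4) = (d - 1)*(d + 1)*(d - 4)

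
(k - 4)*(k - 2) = k^2 - 6*k + 8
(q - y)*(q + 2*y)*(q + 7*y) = q^3 + 8*q^2*y + 5*q*y^2 - 14*y^3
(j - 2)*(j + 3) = j^2 + j - 6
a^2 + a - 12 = (a - 3)*(a + 4)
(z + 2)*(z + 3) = z^2 + 5*z + 6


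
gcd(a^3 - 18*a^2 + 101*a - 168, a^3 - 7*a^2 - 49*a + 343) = a - 7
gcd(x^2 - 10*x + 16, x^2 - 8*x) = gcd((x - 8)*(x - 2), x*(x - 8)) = x - 8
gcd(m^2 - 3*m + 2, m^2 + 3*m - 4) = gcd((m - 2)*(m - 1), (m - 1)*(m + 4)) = m - 1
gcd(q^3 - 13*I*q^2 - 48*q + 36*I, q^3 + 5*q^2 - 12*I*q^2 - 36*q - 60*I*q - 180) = q^2 - 12*I*q - 36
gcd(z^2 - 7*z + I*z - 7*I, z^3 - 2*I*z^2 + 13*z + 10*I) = z + I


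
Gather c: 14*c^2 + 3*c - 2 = 14*c^2 + 3*c - 2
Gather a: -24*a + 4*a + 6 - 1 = 5 - 20*a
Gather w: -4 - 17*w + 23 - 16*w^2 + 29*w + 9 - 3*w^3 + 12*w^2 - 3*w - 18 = -3*w^3 - 4*w^2 + 9*w + 10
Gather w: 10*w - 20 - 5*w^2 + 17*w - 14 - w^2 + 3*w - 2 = -6*w^2 + 30*w - 36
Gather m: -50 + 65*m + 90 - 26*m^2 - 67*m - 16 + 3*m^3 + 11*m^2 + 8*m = 3*m^3 - 15*m^2 + 6*m + 24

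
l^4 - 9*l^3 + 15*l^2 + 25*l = l*(l - 5)^2*(l + 1)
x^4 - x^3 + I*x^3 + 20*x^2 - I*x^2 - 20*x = x*(x - 1)*(x - 4*I)*(x + 5*I)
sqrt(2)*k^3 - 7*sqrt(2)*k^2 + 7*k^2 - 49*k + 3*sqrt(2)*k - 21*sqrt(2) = (k - 7)*(k + 3*sqrt(2))*(sqrt(2)*k + 1)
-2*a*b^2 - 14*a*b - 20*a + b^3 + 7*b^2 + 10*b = (-2*a + b)*(b + 2)*(b + 5)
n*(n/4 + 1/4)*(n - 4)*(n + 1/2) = n^4/4 - 5*n^3/8 - 11*n^2/8 - n/2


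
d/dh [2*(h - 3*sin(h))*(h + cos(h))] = -2*(h - 3*sin(h))*(sin(h) - 1) - 2*(h + cos(h))*(3*cos(h) - 1)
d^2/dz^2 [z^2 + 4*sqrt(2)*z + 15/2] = 2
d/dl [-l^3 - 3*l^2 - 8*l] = -3*l^2 - 6*l - 8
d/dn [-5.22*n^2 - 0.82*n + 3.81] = -10.44*n - 0.82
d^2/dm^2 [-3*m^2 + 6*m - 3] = -6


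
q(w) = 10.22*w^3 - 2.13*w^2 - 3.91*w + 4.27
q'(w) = 30.66*w^2 - 4.26*w - 3.91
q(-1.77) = -52.15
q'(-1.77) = 99.68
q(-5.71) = -1945.50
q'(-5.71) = 1020.06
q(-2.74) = -211.24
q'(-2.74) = 237.95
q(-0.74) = 1.86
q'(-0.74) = 16.03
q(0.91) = 6.65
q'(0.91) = 17.60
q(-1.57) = -34.39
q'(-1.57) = 78.35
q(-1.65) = -40.99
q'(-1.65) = 86.59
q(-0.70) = 2.46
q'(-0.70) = 14.10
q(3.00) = 249.31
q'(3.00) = 259.25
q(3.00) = 249.31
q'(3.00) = 259.25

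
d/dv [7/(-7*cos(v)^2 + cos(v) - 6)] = 7*(1 - 14*cos(v))*sin(v)/(7*sin(v)^2 + cos(v) - 13)^2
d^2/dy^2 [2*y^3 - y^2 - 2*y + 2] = 12*y - 2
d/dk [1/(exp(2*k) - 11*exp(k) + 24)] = (11 - 2*exp(k))*exp(k)/(exp(2*k) - 11*exp(k) + 24)^2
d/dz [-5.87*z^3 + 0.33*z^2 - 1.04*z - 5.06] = -17.61*z^2 + 0.66*z - 1.04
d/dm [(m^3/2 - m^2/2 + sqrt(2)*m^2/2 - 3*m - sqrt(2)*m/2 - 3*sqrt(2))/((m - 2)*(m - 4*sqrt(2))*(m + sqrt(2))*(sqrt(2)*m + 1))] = (-sqrt(2)*m^6 - 4*m^5 + 2*sqrt(2)*m^5 + 10*sqrt(2)*m^4 + 15*m^4 - 36*m^3 + 10*sqrt(2)*m^3 - 176*sqrt(2)*m^2 + 66*m^2 - 296*m + 152*sqrt(2)*m - 64*sqrt(2) + 168)/(2*(2*m^8 - 10*sqrt(2)*m^7 - 8*m^7 - 11*m^6 + 40*sqrt(2)*m^6 + 76*m^5 + 54*sqrt(2)*m^5 - 376*sqrt(2)*m^4 + 246*m^4 - 1288*m^3 + 552*sqrt(2)*m^3 - 704*sqrt(2)*m^2 + 1352*m^2 - 256*m + 704*sqrt(2)*m + 256))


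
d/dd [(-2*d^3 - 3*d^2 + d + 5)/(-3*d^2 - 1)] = (6*d^4 + 9*d^2 + 36*d - 1)/(9*d^4 + 6*d^2 + 1)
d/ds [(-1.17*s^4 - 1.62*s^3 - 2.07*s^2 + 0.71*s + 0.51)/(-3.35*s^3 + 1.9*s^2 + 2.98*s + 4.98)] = (3.9195*s^6 - 4.446*s^5 - 20.4723*s^4 - 28.2046*s^3 - 26.5949*s^2 - 22.5552*s + 2.016)/(11.2225*s^6 - 12.73*s^5 - 16.356*s^4 - 22.042*s^3 + 27.8044*s^2 + 29.6808*s + 24.8004)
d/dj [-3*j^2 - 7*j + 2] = -6*j - 7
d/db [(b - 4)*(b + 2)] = 2*b - 2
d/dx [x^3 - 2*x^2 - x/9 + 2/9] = 3*x^2 - 4*x - 1/9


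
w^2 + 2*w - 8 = (w - 2)*(w + 4)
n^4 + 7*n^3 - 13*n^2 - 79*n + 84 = (n - 3)*(n - 1)*(n + 4)*(n + 7)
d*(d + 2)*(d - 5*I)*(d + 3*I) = d^4 + 2*d^3 - 2*I*d^3 + 15*d^2 - 4*I*d^2 + 30*d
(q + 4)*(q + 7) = q^2 + 11*q + 28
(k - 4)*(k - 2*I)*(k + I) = k^3 - 4*k^2 - I*k^2 + 2*k + 4*I*k - 8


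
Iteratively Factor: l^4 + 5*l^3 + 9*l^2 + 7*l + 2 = (l + 1)*(l^3 + 4*l^2 + 5*l + 2) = (l + 1)*(l + 2)*(l^2 + 2*l + 1) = (l + 1)^2*(l + 2)*(l + 1)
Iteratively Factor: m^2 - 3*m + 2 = (m - 2)*(m - 1)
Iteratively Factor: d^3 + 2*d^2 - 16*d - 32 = (d + 2)*(d^2 - 16) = (d + 2)*(d + 4)*(d - 4)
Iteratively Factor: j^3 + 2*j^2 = (j)*(j^2 + 2*j) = j^2*(j + 2)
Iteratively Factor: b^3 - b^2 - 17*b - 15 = (b + 1)*(b^2 - 2*b - 15) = (b + 1)*(b + 3)*(b - 5)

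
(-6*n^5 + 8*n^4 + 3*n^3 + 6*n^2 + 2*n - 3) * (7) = -42*n^5 + 56*n^4 + 21*n^3 + 42*n^2 + 14*n - 21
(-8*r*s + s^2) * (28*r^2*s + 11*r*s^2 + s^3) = -224*r^3*s^2 - 60*r^2*s^3 + 3*r*s^4 + s^5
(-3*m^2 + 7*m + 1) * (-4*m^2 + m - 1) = 12*m^4 - 31*m^3 + 6*m^2 - 6*m - 1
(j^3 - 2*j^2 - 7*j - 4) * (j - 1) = j^4 - 3*j^3 - 5*j^2 + 3*j + 4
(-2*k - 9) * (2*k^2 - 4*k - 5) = -4*k^3 - 10*k^2 + 46*k + 45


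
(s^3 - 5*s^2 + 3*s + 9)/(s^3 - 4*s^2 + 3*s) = (s^2 - 2*s - 3)/(s*(s - 1))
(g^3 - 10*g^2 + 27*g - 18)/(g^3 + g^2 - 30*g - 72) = (g^2 - 4*g + 3)/(g^2 + 7*g + 12)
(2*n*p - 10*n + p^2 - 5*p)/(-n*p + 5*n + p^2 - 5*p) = (2*n + p)/(-n + p)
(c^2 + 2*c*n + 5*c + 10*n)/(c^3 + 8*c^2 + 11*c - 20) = (c + 2*n)/(c^2 + 3*c - 4)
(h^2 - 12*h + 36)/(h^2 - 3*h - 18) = (h - 6)/(h + 3)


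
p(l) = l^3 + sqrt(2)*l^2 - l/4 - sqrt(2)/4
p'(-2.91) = 16.92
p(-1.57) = -0.35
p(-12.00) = -1521.71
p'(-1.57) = 2.70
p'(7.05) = 168.80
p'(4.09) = 61.50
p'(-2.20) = 8.05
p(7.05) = 418.58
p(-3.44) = -23.47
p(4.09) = 90.70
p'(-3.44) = 25.52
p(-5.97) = -161.23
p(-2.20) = -3.61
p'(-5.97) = 89.79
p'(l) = 3*l^2 + 2*sqrt(2)*l - 1/4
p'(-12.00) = 397.81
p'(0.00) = -0.25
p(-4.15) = -46.43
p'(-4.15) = 39.68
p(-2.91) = -12.29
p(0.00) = -0.35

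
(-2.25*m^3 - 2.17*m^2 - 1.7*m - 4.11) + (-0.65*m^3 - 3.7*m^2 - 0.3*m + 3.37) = -2.9*m^3 - 5.87*m^2 - 2.0*m - 0.74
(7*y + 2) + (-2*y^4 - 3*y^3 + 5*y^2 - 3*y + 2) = -2*y^4 - 3*y^3 + 5*y^2 + 4*y + 4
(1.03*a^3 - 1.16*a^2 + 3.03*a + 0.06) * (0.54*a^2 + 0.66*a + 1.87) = 0.5562*a^5 + 0.0534000000000001*a^4 + 2.7967*a^3 - 0.137*a^2 + 5.7057*a + 0.1122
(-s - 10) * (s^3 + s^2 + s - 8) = -s^4 - 11*s^3 - 11*s^2 - 2*s + 80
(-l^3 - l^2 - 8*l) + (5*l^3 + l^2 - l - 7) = 4*l^3 - 9*l - 7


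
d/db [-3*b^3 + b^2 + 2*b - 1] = -9*b^2 + 2*b + 2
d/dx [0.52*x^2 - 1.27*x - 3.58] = 1.04*x - 1.27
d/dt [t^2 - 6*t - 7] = 2*t - 6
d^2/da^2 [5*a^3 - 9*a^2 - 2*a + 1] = 30*a - 18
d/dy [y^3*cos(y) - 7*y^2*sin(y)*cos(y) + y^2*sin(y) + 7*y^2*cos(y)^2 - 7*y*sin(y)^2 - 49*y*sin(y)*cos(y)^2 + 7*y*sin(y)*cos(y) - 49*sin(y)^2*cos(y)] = -y^3*sin(y) - 7*sqrt(2)*y^2*sin(2*y + pi/4) + 4*y^2*cos(y) + 2*y*sin(y) - 49*y*cos(y)/4 - 147*y*cos(3*y)/4 + 14*sqrt(2)*y*cos(2*y + pi/4) + 7*y - 49*sin(3*y) + 7*sqrt(2)*sin(2*y + pi/4)/2 - 7/2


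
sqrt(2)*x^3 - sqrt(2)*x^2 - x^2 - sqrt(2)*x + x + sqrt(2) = (x - 1)*(x - sqrt(2))*(sqrt(2)*x + 1)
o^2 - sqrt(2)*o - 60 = (o - 6*sqrt(2))*(o + 5*sqrt(2))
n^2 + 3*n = n*(n + 3)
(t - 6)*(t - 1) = t^2 - 7*t + 6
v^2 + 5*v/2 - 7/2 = (v - 1)*(v + 7/2)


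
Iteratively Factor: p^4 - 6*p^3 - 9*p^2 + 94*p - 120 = (p - 3)*(p^3 - 3*p^2 - 18*p + 40) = (p - 5)*(p - 3)*(p^2 + 2*p - 8) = (p - 5)*(p - 3)*(p - 2)*(p + 4)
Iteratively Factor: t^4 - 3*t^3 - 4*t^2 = (t + 1)*(t^3 - 4*t^2) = t*(t + 1)*(t^2 - 4*t) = t^2*(t + 1)*(t - 4)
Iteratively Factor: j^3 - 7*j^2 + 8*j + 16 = (j - 4)*(j^2 - 3*j - 4) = (j - 4)^2*(j + 1)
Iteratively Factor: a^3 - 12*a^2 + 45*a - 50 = (a - 5)*(a^2 - 7*a + 10) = (a - 5)*(a - 2)*(a - 5)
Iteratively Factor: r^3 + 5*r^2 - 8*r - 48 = (r + 4)*(r^2 + r - 12) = (r - 3)*(r + 4)*(r + 4)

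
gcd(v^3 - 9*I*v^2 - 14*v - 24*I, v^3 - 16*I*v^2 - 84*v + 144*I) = v^2 - 10*I*v - 24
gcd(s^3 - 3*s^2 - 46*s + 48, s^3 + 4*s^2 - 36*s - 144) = s + 6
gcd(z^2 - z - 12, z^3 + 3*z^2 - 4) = 1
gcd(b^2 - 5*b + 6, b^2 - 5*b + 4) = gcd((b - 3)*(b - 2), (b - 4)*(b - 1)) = 1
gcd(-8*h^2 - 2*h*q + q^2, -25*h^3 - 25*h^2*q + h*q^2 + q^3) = 1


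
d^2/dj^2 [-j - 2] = 0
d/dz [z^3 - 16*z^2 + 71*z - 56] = 3*z^2 - 32*z + 71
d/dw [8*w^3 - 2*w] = 24*w^2 - 2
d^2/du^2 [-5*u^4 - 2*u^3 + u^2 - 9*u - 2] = -60*u^2 - 12*u + 2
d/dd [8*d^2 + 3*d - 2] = 16*d + 3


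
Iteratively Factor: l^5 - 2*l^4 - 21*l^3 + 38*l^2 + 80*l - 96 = (l - 4)*(l^4 + 2*l^3 - 13*l^2 - 14*l + 24) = (l - 4)*(l - 3)*(l^3 + 5*l^2 + 2*l - 8) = (l - 4)*(l - 3)*(l - 1)*(l^2 + 6*l + 8) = (l - 4)*(l - 3)*(l - 1)*(l + 4)*(l + 2)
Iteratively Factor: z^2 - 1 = (z - 1)*(z + 1)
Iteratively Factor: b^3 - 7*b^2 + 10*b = (b)*(b^2 - 7*b + 10) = b*(b - 2)*(b - 5)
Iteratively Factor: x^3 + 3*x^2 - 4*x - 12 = (x + 2)*(x^2 + x - 6) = (x + 2)*(x + 3)*(x - 2)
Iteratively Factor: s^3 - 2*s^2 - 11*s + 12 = (s + 3)*(s^2 - 5*s + 4) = (s - 1)*(s + 3)*(s - 4)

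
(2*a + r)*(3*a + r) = 6*a^2 + 5*a*r + r^2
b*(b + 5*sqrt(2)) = b^2 + 5*sqrt(2)*b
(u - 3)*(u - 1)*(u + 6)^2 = u^4 + 8*u^3 - 9*u^2 - 108*u + 108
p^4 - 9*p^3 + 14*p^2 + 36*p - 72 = (p - 6)*(p - 3)*(p - 2)*(p + 2)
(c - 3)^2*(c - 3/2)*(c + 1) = c^4 - 13*c^3/2 + 21*c^2/2 + 9*c/2 - 27/2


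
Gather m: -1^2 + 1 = 0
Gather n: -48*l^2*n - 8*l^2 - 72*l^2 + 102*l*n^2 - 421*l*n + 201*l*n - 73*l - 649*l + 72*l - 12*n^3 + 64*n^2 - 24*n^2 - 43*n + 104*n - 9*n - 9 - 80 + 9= -80*l^2 - 650*l - 12*n^3 + n^2*(102*l + 40) + n*(-48*l^2 - 220*l + 52) - 80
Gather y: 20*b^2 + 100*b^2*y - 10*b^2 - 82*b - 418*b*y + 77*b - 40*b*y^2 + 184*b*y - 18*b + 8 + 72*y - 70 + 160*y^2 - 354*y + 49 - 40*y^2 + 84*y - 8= 10*b^2 - 23*b + y^2*(120 - 40*b) + y*(100*b^2 - 234*b - 198) - 21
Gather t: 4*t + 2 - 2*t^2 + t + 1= -2*t^2 + 5*t + 3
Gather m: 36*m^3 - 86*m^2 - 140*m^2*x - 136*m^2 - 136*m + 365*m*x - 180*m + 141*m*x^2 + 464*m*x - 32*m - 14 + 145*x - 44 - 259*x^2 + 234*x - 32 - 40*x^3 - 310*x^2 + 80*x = 36*m^3 + m^2*(-140*x - 222) + m*(141*x^2 + 829*x - 348) - 40*x^3 - 569*x^2 + 459*x - 90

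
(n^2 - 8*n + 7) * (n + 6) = n^3 - 2*n^2 - 41*n + 42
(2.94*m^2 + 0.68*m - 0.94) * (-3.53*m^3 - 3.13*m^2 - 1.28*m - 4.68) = -10.3782*m^5 - 11.6026*m^4 - 2.5734*m^3 - 11.6874*m^2 - 1.9792*m + 4.3992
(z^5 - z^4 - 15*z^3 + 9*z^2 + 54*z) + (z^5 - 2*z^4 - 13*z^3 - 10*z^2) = 2*z^5 - 3*z^4 - 28*z^3 - z^2 + 54*z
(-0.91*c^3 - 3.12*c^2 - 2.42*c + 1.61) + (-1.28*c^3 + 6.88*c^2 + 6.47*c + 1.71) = -2.19*c^3 + 3.76*c^2 + 4.05*c + 3.32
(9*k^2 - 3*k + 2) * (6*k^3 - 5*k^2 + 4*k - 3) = 54*k^5 - 63*k^4 + 63*k^3 - 49*k^2 + 17*k - 6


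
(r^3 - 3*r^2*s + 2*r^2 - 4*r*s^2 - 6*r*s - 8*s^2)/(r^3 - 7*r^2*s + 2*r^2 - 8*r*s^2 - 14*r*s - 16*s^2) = (r - 4*s)/(r - 8*s)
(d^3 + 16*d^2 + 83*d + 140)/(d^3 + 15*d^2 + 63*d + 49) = (d^2 + 9*d + 20)/(d^2 + 8*d + 7)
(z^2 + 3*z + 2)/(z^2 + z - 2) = (z + 1)/(z - 1)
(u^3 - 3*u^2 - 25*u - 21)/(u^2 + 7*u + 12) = (u^2 - 6*u - 7)/(u + 4)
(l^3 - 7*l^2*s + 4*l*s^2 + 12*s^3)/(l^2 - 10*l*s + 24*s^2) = (-l^2 + l*s + 2*s^2)/(-l + 4*s)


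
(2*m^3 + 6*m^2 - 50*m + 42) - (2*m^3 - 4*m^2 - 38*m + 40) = 10*m^2 - 12*m + 2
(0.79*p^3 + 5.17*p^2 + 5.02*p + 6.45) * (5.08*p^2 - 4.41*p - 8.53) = 4.0132*p^5 + 22.7797*p^4 - 4.0368*p^3 - 33.4723*p^2 - 71.2651*p - 55.0185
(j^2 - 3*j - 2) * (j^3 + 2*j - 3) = j^5 - 3*j^4 - 9*j^2 + 5*j + 6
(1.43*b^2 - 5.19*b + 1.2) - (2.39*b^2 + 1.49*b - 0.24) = -0.96*b^2 - 6.68*b + 1.44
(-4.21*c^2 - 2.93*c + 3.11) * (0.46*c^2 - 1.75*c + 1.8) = -1.9366*c^4 + 6.0197*c^3 - 1.0199*c^2 - 10.7165*c + 5.598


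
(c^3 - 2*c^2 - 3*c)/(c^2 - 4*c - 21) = c*(-c^2 + 2*c + 3)/(-c^2 + 4*c + 21)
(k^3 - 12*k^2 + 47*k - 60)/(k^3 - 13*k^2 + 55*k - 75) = (k - 4)/(k - 5)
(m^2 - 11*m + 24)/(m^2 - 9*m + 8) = (m - 3)/(m - 1)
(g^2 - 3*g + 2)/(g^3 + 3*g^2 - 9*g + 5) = (g - 2)/(g^2 + 4*g - 5)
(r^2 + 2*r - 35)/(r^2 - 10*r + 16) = (r^2 + 2*r - 35)/(r^2 - 10*r + 16)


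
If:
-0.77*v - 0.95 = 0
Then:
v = -1.23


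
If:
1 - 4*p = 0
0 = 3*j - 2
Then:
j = 2/3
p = 1/4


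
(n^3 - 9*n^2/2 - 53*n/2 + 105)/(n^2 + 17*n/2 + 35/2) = (2*n^2 - 19*n + 42)/(2*n + 7)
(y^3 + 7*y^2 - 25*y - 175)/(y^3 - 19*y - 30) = (y^2 + 12*y + 35)/(y^2 + 5*y + 6)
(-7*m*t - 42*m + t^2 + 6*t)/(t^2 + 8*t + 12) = (-7*m + t)/(t + 2)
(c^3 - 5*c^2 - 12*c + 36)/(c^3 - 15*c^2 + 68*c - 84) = (c + 3)/(c - 7)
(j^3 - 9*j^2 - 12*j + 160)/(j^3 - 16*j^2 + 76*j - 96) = (j^2 - j - 20)/(j^2 - 8*j + 12)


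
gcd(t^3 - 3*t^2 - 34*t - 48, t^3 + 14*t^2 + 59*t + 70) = t + 2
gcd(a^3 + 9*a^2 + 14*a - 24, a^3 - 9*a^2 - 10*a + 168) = a + 4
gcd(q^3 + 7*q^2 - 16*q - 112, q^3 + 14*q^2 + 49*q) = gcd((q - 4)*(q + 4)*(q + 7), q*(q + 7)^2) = q + 7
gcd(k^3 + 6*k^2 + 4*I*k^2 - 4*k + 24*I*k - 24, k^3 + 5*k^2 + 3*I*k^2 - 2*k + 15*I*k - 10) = k + 2*I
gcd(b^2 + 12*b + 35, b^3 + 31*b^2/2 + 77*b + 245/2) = b^2 + 12*b + 35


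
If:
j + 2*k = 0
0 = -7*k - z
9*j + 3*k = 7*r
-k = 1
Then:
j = 2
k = -1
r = 15/7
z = 7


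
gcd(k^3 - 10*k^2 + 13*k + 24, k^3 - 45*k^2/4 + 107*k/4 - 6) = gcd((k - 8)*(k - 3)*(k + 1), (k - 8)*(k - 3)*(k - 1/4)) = k^2 - 11*k + 24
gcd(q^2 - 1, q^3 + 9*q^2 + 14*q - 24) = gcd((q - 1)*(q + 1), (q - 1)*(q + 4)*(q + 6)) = q - 1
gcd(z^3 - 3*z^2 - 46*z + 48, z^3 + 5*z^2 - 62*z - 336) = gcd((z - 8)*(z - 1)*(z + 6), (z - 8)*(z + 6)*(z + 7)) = z^2 - 2*z - 48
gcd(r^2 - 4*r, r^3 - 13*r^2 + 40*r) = r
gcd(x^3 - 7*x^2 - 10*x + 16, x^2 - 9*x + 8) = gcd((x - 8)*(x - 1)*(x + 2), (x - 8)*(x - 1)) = x^2 - 9*x + 8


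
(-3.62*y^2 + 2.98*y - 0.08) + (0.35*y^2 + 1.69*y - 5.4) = -3.27*y^2 + 4.67*y - 5.48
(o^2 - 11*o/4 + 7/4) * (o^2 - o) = o^4 - 15*o^3/4 + 9*o^2/2 - 7*o/4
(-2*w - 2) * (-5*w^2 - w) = 10*w^3 + 12*w^2 + 2*w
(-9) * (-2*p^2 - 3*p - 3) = 18*p^2 + 27*p + 27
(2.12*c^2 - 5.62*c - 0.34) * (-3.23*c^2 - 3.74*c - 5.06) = -6.8476*c^4 + 10.2238*c^3 + 11.3898*c^2 + 29.7088*c + 1.7204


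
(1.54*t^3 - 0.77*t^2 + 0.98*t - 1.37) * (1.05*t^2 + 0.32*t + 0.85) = 1.617*t^5 - 0.3157*t^4 + 2.0916*t^3 - 1.7794*t^2 + 0.3946*t - 1.1645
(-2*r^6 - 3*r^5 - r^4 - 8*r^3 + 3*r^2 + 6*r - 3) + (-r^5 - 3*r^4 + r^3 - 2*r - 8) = -2*r^6 - 4*r^5 - 4*r^4 - 7*r^3 + 3*r^2 + 4*r - 11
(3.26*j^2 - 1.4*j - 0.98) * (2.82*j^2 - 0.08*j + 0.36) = 9.1932*j^4 - 4.2088*j^3 - 1.478*j^2 - 0.4256*j - 0.3528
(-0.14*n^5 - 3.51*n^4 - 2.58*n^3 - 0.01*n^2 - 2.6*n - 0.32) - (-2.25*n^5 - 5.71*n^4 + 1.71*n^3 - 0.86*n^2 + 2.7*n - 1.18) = 2.11*n^5 + 2.2*n^4 - 4.29*n^3 + 0.85*n^2 - 5.3*n + 0.86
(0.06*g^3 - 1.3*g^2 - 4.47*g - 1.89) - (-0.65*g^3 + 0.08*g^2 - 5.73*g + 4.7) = 0.71*g^3 - 1.38*g^2 + 1.26*g - 6.59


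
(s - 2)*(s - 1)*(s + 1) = s^3 - 2*s^2 - s + 2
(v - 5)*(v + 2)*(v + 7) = v^3 + 4*v^2 - 31*v - 70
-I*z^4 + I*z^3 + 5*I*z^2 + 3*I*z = z*(z - 3)*(z + 1)*(-I*z - I)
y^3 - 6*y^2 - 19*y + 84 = (y - 7)*(y - 3)*(y + 4)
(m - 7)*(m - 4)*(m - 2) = m^3 - 13*m^2 + 50*m - 56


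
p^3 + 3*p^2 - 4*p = p*(p - 1)*(p + 4)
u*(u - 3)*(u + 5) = u^3 + 2*u^2 - 15*u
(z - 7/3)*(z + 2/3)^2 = z^3 - z^2 - 8*z/3 - 28/27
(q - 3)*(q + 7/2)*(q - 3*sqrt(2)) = q^3 - 3*sqrt(2)*q^2 + q^2/2 - 21*q/2 - 3*sqrt(2)*q/2 + 63*sqrt(2)/2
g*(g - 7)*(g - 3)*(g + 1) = g^4 - 9*g^3 + 11*g^2 + 21*g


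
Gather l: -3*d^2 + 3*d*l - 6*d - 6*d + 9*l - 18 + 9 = -3*d^2 - 12*d + l*(3*d + 9) - 9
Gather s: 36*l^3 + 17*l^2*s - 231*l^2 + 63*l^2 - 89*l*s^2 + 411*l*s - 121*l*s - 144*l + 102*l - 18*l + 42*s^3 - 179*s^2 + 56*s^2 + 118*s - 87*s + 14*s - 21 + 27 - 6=36*l^3 - 168*l^2 - 60*l + 42*s^3 + s^2*(-89*l - 123) + s*(17*l^2 + 290*l + 45)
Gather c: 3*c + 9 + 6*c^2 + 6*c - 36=6*c^2 + 9*c - 27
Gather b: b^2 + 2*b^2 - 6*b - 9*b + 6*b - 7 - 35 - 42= 3*b^2 - 9*b - 84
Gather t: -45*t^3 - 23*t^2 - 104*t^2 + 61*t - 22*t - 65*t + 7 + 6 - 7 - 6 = -45*t^3 - 127*t^2 - 26*t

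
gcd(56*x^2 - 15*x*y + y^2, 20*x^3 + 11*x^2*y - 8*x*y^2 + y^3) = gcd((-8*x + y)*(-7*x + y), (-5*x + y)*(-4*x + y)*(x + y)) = 1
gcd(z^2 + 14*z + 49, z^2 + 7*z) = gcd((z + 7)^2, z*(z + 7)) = z + 7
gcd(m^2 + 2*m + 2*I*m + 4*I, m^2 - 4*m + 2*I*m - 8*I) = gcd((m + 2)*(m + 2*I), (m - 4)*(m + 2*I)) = m + 2*I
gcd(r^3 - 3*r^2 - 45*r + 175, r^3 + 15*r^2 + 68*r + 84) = r + 7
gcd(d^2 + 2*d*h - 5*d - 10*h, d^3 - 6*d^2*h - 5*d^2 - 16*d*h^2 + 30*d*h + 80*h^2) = d^2 + 2*d*h - 5*d - 10*h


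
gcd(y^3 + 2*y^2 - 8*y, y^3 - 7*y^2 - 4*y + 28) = y - 2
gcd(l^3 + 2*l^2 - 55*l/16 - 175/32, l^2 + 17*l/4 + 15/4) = l + 5/4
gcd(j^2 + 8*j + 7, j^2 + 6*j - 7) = j + 7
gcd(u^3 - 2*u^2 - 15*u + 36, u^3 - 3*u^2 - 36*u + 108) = u - 3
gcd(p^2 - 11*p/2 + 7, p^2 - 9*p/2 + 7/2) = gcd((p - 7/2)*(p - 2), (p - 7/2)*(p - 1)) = p - 7/2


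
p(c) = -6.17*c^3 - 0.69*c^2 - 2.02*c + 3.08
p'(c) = -18.51*c^2 - 1.38*c - 2.02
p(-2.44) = 93.53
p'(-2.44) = -108.85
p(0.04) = 3.00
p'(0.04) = -2.10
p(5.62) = -1125.27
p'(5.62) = -594.40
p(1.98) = -51.52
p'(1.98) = -77.32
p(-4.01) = 397.93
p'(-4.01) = -294.13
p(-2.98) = 166.25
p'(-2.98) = -162.28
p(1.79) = -38.13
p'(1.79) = -63.80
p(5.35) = -972.29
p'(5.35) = -539.21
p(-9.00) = 4463.30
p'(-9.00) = -1488.91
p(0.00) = 3.08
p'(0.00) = -2.02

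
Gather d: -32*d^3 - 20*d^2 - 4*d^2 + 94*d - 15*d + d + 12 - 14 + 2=-32*d^3 - 24*d^2 + 80*d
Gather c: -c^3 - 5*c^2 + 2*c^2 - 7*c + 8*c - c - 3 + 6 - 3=-c^3 - 3*c^2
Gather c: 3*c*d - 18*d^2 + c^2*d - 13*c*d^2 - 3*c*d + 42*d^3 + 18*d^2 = c^2*d - 13*c*d^2 + 42*d^3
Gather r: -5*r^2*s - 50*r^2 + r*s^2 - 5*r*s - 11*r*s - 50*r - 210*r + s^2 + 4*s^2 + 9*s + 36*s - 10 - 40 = r^2*(-5*s - 50) + r*(s^2 - 16*s - 260) + 5*s^2 + 45*s - 50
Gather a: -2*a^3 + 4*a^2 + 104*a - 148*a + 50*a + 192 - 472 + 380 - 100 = -2*a^3 + 4*a^2 + 6*a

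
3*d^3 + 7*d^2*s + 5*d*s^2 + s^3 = (d + s)^2*(3*d + s)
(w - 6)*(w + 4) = w^2 - 2*w - 24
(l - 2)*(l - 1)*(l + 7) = l^3 + 4*l^2 - 19*l + 14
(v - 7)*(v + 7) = v^2 - 49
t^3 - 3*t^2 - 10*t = t*(t - 5)*(t + 2)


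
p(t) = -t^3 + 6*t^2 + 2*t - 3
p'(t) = -3*t^2 + 12*t + 2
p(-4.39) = 188.46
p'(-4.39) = -108.50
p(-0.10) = -3.14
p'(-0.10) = 0.77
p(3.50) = 34.62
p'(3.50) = 7.25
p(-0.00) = -3.00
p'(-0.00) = 2.00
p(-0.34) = -2.95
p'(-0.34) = -2.43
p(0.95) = 3.46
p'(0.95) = 10.69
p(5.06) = 31.19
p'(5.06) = -14.09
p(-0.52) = -2.28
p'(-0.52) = -5.05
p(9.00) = -228.00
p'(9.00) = -133.00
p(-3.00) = 72.00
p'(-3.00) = -61.00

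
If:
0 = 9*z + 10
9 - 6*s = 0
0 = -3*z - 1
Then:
No Solution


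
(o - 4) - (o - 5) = 1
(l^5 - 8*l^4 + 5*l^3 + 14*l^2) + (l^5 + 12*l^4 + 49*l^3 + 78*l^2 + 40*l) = 2*l^5 + 4*l^4 + 54*l^3 + 92*l^2 + 40*l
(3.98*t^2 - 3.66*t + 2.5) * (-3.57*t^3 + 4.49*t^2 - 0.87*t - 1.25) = -14.2086*t^5 + 30.9364*t^4 - 28.821*t^3 + 9.4342*t^2 + 2.4*t - 3.125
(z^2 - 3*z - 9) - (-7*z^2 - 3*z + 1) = 8*z^2 - 10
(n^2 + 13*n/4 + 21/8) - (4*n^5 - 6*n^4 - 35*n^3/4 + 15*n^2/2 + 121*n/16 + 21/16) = -4*n^5 + 6*n^4 + 35*n^3/4 - 13*n^2/2 - 69*n/16 + 21/16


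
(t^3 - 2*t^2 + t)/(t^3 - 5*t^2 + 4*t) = (t - 1)/(t - 4)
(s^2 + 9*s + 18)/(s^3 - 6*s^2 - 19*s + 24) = (s + 6)/(s^2 - 9*s + 8)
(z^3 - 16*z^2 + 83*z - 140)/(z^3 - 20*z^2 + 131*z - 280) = (z - 4)/(z - 8)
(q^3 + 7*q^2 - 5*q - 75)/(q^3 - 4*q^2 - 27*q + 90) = (q + 5)/(q - 6)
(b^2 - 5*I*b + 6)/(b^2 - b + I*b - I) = (b - 6*I)/(b - 1)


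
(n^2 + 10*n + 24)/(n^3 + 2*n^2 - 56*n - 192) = 1/(n - 8)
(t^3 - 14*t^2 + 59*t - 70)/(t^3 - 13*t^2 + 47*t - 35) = (t - 2)/(t - 1)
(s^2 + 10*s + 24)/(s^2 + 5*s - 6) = (s + 4)/(s - 1)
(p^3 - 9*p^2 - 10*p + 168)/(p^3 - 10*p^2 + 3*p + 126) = (p + 4)/(p + 3)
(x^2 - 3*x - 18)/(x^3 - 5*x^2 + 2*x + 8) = (x^2 - 3*x - 18)/(x^3 - 5*x^2 + 2*x + 8)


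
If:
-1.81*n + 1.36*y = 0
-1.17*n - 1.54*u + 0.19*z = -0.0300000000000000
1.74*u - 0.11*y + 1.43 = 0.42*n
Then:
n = 0.113684370219598*z + 0.775226994020152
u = 0.037006030417578*z - 0.569490638314012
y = 0.151300522130495*z + 1.03173592586506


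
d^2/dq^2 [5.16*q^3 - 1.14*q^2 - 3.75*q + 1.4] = 30.96*q - 2.28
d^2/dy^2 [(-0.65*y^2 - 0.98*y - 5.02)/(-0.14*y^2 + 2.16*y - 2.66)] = (-1.38777878078145e-17*y^4 + 0.431536*y^3 - 0.862008000000001*y^2 - 11.298*y + 63.563384)/(0.002744*y^6 - 0.127008*y^5 + 2.11596*y^4 - 14.904*y^3 + 40.20324*y^2 - 45.849888*y + 18.821096)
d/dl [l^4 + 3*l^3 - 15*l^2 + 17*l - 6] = 4*l^3 + 9*l^2 - 30*l + 17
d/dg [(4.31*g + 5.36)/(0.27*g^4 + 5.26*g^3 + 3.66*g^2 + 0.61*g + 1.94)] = (-3.4911*g^4 - 51.13*g^3 - 100.3554*g^2 - 39.2352*g + 5.0918)/(0.0729*g^8 + 2.8404*g^7 + 29.644*g^6 + 38.8326*g^5 + 20.8604*g^4 + 24.874*g^3 + 14.5729*g^2 + 2.3668*g + 3.7636)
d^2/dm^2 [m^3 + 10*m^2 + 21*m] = 6*m + 20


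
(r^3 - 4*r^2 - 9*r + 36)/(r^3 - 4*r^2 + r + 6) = (r^2 - r - 12)/(r^2 - r - 2)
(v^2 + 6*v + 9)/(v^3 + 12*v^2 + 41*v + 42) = (v + 3)/(v^2 + 9*v + 14)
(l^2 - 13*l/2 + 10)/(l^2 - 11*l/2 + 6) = (2*l - 5)/(2*l - 3)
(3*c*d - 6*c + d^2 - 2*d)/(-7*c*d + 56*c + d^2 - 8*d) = (-3*c*d + 6*c - d^2 + 2*d)/(7*c*d - 56*c - d^2 + 8*d)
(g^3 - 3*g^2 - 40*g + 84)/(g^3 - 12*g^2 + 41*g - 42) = (g + 6)/(g - 3)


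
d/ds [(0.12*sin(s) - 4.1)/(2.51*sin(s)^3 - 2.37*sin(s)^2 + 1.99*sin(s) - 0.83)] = (-0.6024*sin(s)^3 + 31.1574*sin(s)^2 - 19.434*sin(s) + 8.0594)*cos(s)/(6.3001*sin(s)^6 - 11.8974*sin(s)^5 + 15.6067*sin(s)^4 - 13.5992*sin(s)^3 + 7.8943*sin(s)^2 - 3.3034*sin(s) + 0.6889)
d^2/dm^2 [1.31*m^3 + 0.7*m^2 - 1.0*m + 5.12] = 7.86*m + 1.4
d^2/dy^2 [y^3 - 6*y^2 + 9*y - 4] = 6*y - 12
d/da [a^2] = 2*a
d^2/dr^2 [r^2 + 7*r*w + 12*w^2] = 2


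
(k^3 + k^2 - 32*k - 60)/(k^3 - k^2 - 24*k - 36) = (k + 5)/(k + 3)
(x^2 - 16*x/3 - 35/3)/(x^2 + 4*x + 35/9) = 3*(x - 7)/(3*x + 7)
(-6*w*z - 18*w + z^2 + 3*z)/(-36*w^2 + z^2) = (z + 3)/(6*w + z)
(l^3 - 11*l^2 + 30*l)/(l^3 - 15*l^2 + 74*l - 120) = l/(l - 4)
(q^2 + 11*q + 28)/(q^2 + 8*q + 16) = (q + 7)/(q + 4)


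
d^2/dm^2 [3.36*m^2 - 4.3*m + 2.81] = 6.72000000000000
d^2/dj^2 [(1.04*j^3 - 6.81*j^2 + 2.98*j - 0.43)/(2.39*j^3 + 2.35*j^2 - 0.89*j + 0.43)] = (1.4210854715202e-14*j^7 - 89.481122*j^6 + 115.405452*j^5 - 28.7904179999999*j^4 + 75.990512*j^3 - 6.609702*j^2 - 8.866428*j - 0.0496219999999994)/(13.651919*j^9 + 40.270305*j^8 + 24.345018*j^7 - 9.645626*j^6 + 5.424852*j^5 + 7.220412*j^4 - 4.775306*j^3 + 2.325354*j^2 - 0.493683*j + 0.079507)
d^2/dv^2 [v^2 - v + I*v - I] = 2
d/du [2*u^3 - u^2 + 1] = 2*u*(3*u - 1)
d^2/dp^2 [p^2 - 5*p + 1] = 2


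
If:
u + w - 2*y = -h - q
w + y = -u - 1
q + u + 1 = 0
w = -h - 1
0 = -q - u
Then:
No Solution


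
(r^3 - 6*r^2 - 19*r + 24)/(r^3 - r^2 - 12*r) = (r^2 - 9*r + 8)/(r*(r - 4))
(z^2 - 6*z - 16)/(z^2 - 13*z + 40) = (z + 2)/(z - 5)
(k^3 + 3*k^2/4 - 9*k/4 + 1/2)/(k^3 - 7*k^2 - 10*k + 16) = (k - 1/4)/(k - 8)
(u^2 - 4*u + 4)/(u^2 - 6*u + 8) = (u - 2)/(u - 4)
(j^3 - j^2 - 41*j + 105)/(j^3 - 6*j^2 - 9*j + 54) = (j^2 + 2*j - 35)/(j^2 - 3*j - 18)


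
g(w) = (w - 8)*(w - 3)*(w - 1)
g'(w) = (w - 8)*(w - 3) + (w - 8)*(w - 1) + (w - 3)*(w - 1) = 3*w^2 - 24*w + 35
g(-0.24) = -33.11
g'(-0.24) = 40.93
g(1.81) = 5.97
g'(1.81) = 1.39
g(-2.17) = -166.68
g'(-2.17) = 101.21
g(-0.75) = -57.42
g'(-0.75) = 54.69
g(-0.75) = -57.42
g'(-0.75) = 54.69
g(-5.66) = -787.85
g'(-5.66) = 266.95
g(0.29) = -14.83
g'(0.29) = 28.29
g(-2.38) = -188.75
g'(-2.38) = 109.11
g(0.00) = -24.00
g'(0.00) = 35.00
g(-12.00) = -3900.00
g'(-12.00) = 755.00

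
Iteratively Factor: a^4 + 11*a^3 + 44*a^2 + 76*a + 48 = (a + 2)*(a^3 + 9*a^2 + 26*a + 24) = (a + 2)*(a + 4)*(a^2 + 5*a + 6) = (a + 2)*(a + 3)*(a + 4)*(a + 2)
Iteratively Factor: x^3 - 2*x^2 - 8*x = (x + 2)*(x^2 - 4*x) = x*(x + 2)*(x - 4)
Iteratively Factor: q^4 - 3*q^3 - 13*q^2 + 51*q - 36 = (q + 4)*(q^3 - 7*q^2 + 15*q - 9) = (q - 3)*(q + 4)*(q^2 - 4*q + 3) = (q - 3)^2*(q + 4)*(q - 1)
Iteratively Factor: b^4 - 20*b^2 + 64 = (b - 4)*(b^3 + 4*b^2 - 4*b - 16) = (b - 4)*(b + 2)*(b^2 + 2*b - 8) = (b - 4)*(b + 2)*(b + 4)*(b - 2)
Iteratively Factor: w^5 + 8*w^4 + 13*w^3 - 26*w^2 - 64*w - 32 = (w + 4)*(w^4 + 4*w^3 - 3*w^2 - 14*w - 8) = (w + 1)*(w + 4)*(w^3 + 3*w^2 - 6*w - 8) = (w + 1)^2*(w + 4)*(w^2 + 2*w - 8) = (w + 1)^2*(w + 4)^2*(w - 2)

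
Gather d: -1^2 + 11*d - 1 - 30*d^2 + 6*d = -30*d^2 + 17*d - 2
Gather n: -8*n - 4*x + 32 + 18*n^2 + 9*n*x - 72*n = 18*n^2 + n*(9*x - 80) - 4*x + 32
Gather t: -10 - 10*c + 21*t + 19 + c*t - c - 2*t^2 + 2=-11*c - 2*t^2 + t*(c + 21) + 11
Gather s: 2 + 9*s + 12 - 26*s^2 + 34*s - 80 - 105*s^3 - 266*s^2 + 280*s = -105*s^3 - 292*s^2 + 323*s - 66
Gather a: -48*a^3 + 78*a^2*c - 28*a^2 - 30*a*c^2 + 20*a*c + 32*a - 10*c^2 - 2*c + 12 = -48*a^3 + a^2*(78*c - 28) + a*(-30*c^2 + 20*c + 32) - 10*c^2 - 2*c + 12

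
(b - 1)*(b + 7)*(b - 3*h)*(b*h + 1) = b^4*h - 3*b^3*h^2 + 6*b^3*h + b^3 - 18*b^2*h^2 - 10*b^2*h + 6*b^2 + 21*b*h^2 - 18*b*h - 7*b + 21*h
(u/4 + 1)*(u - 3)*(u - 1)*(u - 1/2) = u^4/4 - u^3/8 - 13*u^2/4 + 37*u/8 - 3/2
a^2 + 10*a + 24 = (a + 4)*(a + 6)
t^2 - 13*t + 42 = (t - 7)*(t - 6)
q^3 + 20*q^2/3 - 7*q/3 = q*(q - 1/3)*(q + 7)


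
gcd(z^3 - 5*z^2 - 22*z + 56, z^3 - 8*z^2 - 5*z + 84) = z - 7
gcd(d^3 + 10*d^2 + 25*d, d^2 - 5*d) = d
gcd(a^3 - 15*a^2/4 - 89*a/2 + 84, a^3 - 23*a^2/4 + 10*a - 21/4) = a - 7/4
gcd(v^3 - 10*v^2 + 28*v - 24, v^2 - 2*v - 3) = 1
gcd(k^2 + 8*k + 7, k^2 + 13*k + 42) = k + 7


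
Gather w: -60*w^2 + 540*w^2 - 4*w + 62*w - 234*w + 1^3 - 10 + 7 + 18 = 480*w^2 - 176*w + 16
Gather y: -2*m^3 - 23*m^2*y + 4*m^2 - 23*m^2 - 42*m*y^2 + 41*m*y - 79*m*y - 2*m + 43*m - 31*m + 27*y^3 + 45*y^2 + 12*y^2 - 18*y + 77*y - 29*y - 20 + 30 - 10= -2*m^3 - 19*m^2 + 10*m + 27*y^3 + y^2*(57 - 42*m) + y*(-23*m^2 - 38*m + 30)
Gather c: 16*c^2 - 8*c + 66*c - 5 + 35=16*c^2 + 58*c + 30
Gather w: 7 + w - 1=w + 6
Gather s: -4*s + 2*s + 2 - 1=1 - 2*s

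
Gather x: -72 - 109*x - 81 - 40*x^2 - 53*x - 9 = -40*x^2 - 162*x - 162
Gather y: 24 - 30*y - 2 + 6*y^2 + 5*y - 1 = 6*y^2 - 25*y + 21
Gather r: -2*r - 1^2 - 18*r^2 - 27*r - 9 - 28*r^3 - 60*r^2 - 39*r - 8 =-28*r^3 - 78*r^2 - 68*r - 18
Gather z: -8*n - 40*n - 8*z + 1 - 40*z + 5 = -48*n - 48*z + 6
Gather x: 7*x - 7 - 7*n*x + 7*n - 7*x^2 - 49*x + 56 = 7*n - 7*x^2 + x*(-7*n - 42) + 49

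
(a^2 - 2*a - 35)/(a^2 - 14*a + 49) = (a + 5)/(a - 7)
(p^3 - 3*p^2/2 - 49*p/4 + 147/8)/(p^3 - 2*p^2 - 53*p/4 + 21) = (p - 7/2)/(p - 4)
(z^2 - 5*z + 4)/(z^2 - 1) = (z - 4)/(z + 1)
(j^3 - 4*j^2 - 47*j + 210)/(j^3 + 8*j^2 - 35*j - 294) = (j - 5)/(j + 7)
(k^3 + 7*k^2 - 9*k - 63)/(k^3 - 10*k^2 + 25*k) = (k^3 + 7*k^2 - 9*k - 63)/(k*(k^2 - 10*k + 25))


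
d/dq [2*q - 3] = 2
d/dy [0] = 0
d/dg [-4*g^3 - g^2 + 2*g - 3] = -12*g^2 - 2*g + 2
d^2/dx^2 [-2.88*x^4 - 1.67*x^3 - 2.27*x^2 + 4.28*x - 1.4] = -34.56*x^2 - 10.02*x - 4.54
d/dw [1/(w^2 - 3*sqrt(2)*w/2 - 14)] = 2*(-4*w + 3*sqrt(2))/(-2*w^2 + 3*sqrt(2)*w + 28)^2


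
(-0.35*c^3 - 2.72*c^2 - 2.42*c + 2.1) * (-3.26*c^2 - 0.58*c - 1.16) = 1.141*c^5 + 9.0702*c^4 + 9.8728*c^3 - 2.2872*c^2 + 1.5892*c - 2.436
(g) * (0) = 0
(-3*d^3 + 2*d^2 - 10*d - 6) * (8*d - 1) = -24*d^4 + 19*d^3 - 82*d^2 - 38*d + 6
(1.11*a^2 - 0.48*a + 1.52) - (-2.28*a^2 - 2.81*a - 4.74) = 3.39*a^2 + 2.33*a + 6.26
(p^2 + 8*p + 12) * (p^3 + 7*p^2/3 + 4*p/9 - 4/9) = p^5 + 31*p^4/3 + 280*p^3/9 + 280*p^2/9 + 16*p/9 - 16/3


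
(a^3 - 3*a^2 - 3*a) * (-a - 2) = -a^4 + a^3 + 9*a^2 + 6*a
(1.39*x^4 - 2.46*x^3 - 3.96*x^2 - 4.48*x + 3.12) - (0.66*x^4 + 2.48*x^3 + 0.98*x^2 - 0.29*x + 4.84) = 0.73*x^4 - 4.94*x^3 - 4.94*x^2 - 4.19*x - 1.72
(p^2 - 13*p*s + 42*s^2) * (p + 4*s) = p^3 - 9*p^2*s - 10*p*s^2 + 168*s^3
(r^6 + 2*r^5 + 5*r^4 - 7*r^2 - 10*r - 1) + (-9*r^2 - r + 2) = r^6 + 2*r^5 + 5*r^4 - 16*r^2 - 11*r + 1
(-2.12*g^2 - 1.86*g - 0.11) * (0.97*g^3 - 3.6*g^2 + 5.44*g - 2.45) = -2.0564*g^5 + 5.8278*g^4 - 4.9435*g^3 - 4.5284*g^2 + 3.9586*g + 0.2695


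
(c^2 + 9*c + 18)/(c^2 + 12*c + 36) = (c + 3)/(c + 6)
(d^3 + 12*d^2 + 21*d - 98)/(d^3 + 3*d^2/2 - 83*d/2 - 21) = 2*(d^2 + 5*d - 14)/(2*d^2 - 11*d - 6)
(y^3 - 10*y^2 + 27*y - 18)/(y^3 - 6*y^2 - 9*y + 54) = (y - 1)/(y + 3)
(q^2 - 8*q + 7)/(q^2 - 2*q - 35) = (q - 1)/(q + 5)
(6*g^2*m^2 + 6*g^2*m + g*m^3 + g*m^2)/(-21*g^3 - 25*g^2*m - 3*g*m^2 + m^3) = g*m*(-6*g*m - 6*g - m^2 - m)/(21*g^3 + 25*g^2*m + 3*g*m^2 - m^3)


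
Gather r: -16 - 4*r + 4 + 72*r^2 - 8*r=72*r^2 - 12*r - 12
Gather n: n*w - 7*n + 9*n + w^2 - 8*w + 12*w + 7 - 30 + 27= n*(w + 2) + w^2 + 4*w + 4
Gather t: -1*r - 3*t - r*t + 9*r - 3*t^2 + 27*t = 8*r - 3*t^2 + t*(24 - r)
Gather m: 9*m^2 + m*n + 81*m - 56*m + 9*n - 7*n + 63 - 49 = 9*m^2 + m*(n + 25) + 2*n + 14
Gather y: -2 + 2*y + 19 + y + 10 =3*y + 27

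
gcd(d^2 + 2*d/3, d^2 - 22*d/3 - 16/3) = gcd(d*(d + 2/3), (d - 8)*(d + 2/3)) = d + 2/3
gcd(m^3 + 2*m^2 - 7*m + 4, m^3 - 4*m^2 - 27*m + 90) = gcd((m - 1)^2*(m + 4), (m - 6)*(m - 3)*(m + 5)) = 1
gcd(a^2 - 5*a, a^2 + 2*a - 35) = a - 5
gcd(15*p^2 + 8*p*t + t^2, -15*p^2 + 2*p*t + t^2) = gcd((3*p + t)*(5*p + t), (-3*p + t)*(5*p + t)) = 5*p + t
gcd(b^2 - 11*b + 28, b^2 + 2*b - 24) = b - 4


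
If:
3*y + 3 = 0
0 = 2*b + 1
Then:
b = -1/2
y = -1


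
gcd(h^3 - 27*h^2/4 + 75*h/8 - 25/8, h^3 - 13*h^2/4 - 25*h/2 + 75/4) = h^2 - 25*h/4 + 25/4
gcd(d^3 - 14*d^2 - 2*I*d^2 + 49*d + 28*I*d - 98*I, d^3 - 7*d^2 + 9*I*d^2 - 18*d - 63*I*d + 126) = d - 7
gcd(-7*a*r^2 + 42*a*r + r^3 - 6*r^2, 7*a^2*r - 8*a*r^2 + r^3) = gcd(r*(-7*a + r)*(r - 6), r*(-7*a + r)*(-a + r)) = -7*a*r + r^2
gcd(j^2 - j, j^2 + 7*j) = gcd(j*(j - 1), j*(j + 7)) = j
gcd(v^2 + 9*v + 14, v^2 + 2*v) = v + 2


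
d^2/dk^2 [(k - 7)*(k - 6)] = 2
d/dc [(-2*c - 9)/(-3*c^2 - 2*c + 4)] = 2*(-3*c^2 - 27*c - 13)/(9*c^4 + 12*c^3 - 20*c^2 - 16*c + 16)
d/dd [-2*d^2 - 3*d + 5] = -4*d - 3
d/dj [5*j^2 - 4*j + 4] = 10*j - 4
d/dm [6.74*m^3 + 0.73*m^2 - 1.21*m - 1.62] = 20.22*m^2 + 1.46*m - 1.21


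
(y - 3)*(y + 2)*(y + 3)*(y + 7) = y^4 + 9*y^3 + 5*y^2 - 81*y - 126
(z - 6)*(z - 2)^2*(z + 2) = z^4 - 8*z^3 + 8*z^2 + 32*z - 48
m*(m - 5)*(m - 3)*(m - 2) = m^4 - 10*m^3 + 31*m^2 - 30*m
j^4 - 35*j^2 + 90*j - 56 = (j - 4)*(j - 2)*(j - 1)*(j + 7)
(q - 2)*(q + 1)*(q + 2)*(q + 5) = q^4 + 6*q^3 + q^2 - 24*q - 20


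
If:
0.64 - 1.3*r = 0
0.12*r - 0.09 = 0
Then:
No Solution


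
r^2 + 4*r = r*(r + 4)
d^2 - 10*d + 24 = (d - 6)*(d - 4)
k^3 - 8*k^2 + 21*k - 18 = (k - 3)^2*(k - 2)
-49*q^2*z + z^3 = z*(-7*q + z)*(7*q + z)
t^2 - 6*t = t*(t - 6)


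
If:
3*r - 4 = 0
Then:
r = 4/3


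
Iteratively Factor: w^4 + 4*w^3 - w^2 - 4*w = (w - 1)*(w^3 + 5*w^2 + 4*w) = (w - 1)*(w + 4)*(w^2 + w) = (w - 1)*(w + 1)*(w + 4)*(w)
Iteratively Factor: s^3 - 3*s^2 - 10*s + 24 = (s - 4)*(s^2 + s - 6) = (s - 4)*(s - 2)*(s + 3)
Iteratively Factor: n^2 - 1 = (n - 1)*(n + 1)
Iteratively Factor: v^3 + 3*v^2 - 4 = (v - 1)*(v^2 + 4*v + 4) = (v - 1)*(v + 2)*(v + 2)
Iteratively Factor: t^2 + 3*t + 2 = (t + 2)*(t + 1)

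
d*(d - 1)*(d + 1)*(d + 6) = d^4 + 6*d^3 - d^2 - 6*d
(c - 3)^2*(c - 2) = c^3 - 8*c^2 + 21*c - 18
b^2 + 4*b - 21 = (b - 3)*(b + 7)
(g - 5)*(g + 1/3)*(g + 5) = g^3 + g^2/3 - 25*g - 25/3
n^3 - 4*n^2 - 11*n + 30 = (n - 5)*(n - 2)*(n + 3)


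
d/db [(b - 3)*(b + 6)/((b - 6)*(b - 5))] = 2*(-7*b^2 + 48*b - 54)/(b^4 - 22*b^3 + 181*b^2 - 660*b + 900)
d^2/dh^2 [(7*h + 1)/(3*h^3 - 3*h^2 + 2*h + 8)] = 6*(63*h^5 - 45*h^4 - 17*h^3 - 321*h^2 + 138*h - 28)/(27*h^9 - 81*h^8 + 135*h^7 + 81*h^6 - 342*h^5 + 468*h^4 + 296*h^3 - 480*h^2 + 384*h + 512)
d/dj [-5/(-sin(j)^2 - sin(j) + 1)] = -5*(2*sin(j) + 1)*cos(j)/(sin(j) - cos(j)^2)^2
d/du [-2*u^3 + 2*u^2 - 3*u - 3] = -6*u^2 + 4*u - 3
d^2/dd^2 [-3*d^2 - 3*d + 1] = -6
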